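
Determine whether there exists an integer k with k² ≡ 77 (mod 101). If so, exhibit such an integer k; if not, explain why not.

k = 73

Take k = 73. Then 73² = 5329 = 52·101 + 77, so 73² ≡ 77 (mod 101).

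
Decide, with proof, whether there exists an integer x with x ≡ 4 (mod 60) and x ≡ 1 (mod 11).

Since 60 and 11 share no common factor, CRT says the pair of congruences has a solution (unique mod 660).
Write x = 4 + 60t and require 4 + 60t ≡ 1 (mod 11), i.e. 60t ≡ 8 (mod 11).
60 ≡ 5 (mod 11), so this reads 5t ≡ 8 (mod 11). To invert 5 modulo 11: 11 = 2·5 + 1, 5 = 5·1 + 0, and unwinding, 1 = 11 − 2·5. Thus 5⁻¹ ≡ -2 ≡ 9 (mod 11).
Therefore t ≡ 9·8 = 72 ≡ 6 (mod 11).
Taking t = 6 gives x = 4 + 60·6 = 364.
Check: 364 mod 60 = 4, 364 mod 11 = 1. ✓

x = 364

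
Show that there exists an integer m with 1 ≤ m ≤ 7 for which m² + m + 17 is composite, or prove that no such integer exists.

There is no such integer m in that range.

The values for m = 1, 2, …, 7 are 19, 23, 29, 37, 47, 59, 73, and each of these is prime.
So no value in the range makes the expression composite.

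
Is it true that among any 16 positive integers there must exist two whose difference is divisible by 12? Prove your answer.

There are exactly 12 possible remainders on division by 12.
Since 16 > 12, two of the 16 integers must share a residue class by the pigeonhole principle; call them a and b.
Equal remainders mean a − b ≡ 0 (mod 12), so 12 divides their difference.

Yes.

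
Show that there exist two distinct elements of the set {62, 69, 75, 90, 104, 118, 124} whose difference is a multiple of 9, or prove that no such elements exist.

There is no such pair.

Reduce each element modulo 9: 62↦8, 69↦6, 75↦3, 90↦0, 104↦5, 118↦1, 124↦7.
These 7 residues are pairwise different, hence no difference of two elements is divisible by 9.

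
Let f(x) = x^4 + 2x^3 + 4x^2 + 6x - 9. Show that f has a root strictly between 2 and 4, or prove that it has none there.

The endpoint values f(2) = 51 and f(4) = 463 are both positive. Claim: f(x) > 0 for every x in (2, 4).
Shift to the endpoint 2: with x = 2 + u (0 < u < 2), one computes f(2 + u) = u^4 + 10u^3 + 40u^2 + 78u + 51.
The nonzero coefficients here are all positive, so for u > 0 every term is positive (or zero), and the constant term 51 is strictly positive.
Therefore f(x) > 0 throughout (2, 4), and f has no zero there.

No such root exists.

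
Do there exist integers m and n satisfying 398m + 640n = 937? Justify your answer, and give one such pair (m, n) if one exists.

gcd(398, 640) = 2, so every integer of the form 398m + 640n is a multiple of 2.
However 937 leaves remainder 1 on division by 2.
Hence no integers m, n satisfy the equation.

No such integers exist.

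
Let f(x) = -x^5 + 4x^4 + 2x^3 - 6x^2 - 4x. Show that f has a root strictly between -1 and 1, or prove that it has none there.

Yes, f has a root in the interval.

f(-1) = 1 and f(1) = -5, which have opposite signs.
f is continuous everywhere (it is a polynomial), in particular on [-1, 1].
By the Intermediate Value Theorem, f takes the value 0 somewhere in the open interval.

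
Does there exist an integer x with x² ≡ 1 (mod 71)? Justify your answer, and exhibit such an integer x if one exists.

x = 1

Take x = 1. Then 1² = 1, and since 0 ≤ 1 < 71 this is already reduced: 1² ≡ 1 (mod 71).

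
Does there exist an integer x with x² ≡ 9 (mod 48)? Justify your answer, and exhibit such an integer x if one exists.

x = 27 works: 27² = 729, and 729 − 9 = 720 = 15·48.

x = 27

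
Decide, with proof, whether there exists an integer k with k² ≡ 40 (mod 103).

No such integer exists.

103 is prime, so by Euler's criterion 40 is a square mod 103 iff 40^((103−1)/2) = 40^51 ≡ 1 (mod 103).
Repeated squaring mod 103: 40^2 = 1600 ≡ 55; 40^4 ≡ 55² = 3025 ≡ 38; 40^8 ≡ 38² = 1444 ≡ 2; 40^16 ≡ 2² = 4 ≡ 4; 40^32 ≡ 4² = 16 ≡ 16.
Since 51 = 32 + 16 + 2 + 1, 40^51 ≡ 16 · 4 · 55 · 40; multiplying out mod 103: 16·4 = 64 ≡ 64, then 64·55 = 3520 ≡ 18, then 18·40 = 720 ≡ 102. Thus 40^51 ≡ 102 ≡ −1 (mod 103).
The value −1 means 40 is a non-residue modulo 103, so k² ≡ 40 (mod 103) is impossible.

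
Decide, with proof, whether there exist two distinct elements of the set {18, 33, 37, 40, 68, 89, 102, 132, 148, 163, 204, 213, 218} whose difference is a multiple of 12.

Reduce each element mod 12: 18↦6, 33↦9, 37↦1, 40↦4, 68↦8, 89↦5, 102↦6, 132↦0, 148↦4, 163↦7, 204↦0, 213↦9, 218↦2. The residue 6 repeats (at 18 and 102), and 102 − 18 = 84 = 7·12.

Yes: 18 and 102.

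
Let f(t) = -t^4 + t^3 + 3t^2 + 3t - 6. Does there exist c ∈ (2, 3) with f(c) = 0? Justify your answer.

f(2) = 4 and f(3) = -24, which have opposite signs.
f is continuous everywhere (it is a polynomial), in particular on [2, 3].
By the Intermediate Value Theorem f must vanish at some point of (2, 3).

Such a root exists.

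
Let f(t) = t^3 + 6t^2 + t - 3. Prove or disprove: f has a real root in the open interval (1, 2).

No.

f(1) = 5 and f(2) = 31, both positive, so a sign-change argument is unavailable; we show f keeps this sign on the whole interval.
Shift to the endpoint 1: with t = 1 + u (0 < u < 1), one computes f(1 + u) = u^3 + 9u^2 + 16u + 5.
All 4 nonzero coefficients of this polynomial in u are positive; hence for u > 0 the value is a sum of positive terms (the constant 5 among them).
Therefore f(t) > 0 throughout (1, 2), and f has no zero there.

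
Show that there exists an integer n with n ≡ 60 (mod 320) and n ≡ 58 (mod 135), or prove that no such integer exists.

No, no such integer exists.

Reduce both congruences modulo 5, which divides 320 and 135: they say n ≡ 60 (mod 5) and n ≡ 58 (mod 5).
But 60 mod 5 = 0 while 58 mod 5 = 3, a contradiction.
So no integer satisfies both congruences.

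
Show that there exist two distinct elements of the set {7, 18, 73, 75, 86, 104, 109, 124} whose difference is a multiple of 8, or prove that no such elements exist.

No such pair exists.

Residues mod 8: 7↦7, 18↦2, 73↦1, 75↦3, 86↦6, 104↦0, 109↦5, 124↦4.
All 8 residues are distinct, so no two elements differ by a multiple of 8.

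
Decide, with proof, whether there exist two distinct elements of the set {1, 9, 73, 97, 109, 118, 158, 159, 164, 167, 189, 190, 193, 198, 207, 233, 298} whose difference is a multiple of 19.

There is no such pair.

Reduce each element modulo 19: 1↦1, 9↦9, 73↦16, 97↦2, 109↦14, 118↦4, 158↦6, 159↦7, 164↦12, 167↦15, 189↦18, 190↦0, 193↦3, 198↦8, 207↦17, 233↦5, 298↦13.
These 17 residues are pairwise different, hence no difference of two elements is divisible by 19.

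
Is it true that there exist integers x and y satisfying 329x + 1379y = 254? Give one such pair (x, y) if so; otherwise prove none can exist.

There are no such integers.

Any value of 329x + 1379y is a multiple of gcd(329, 1379) = 7.
However 254 leaves remainder 2 on division by 7.
Therefore 329x + 1379y = 254 has no solution in integers.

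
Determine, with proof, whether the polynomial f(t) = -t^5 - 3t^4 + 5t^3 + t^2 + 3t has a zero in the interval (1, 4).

f(1) = 5 and f(4) = -1444, which have opposite signs.
As a polynomial, f is continuous on every closed interval.
By the Intermediate Value Theorem, f takes the value 0 somewhere in the open interval.

Such a root exists.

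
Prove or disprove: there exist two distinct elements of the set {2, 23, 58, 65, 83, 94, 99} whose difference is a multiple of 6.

23 mod 6 = 5 and 65 mod 6 = 5, so 65 − 23 = 42 = 7·6.

The pair (23, 65) works.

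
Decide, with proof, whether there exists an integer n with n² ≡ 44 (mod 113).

n = 48

n = 48 works: 48² = 2304, and 2304 − 44 = 2260 = 20·113.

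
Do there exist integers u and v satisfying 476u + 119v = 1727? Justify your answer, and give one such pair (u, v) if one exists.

Both 476 and 119 are divisible by gcd(476, 119) = 119, hence so is any combination 476u + 119v.
But 1727 = 119·14 + 61, so 119 ∤ 1727.
Therefore 476u + 119v = 1727 has no solution in integers.

No, no such integers exist.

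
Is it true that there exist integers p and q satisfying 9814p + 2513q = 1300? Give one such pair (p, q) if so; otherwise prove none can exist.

No such integers exist.

Any value of 9814p + 2513q is a multiple of gcd(9814, 2513) = 7.
But 1300 = 7·185 + 5, so 7 ∤ 1300.
Hence no integers p, q satisfy the equation.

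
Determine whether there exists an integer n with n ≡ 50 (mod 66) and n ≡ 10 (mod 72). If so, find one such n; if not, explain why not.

Reduce both congruences modulo 6, which divides 66 and 72: they say n ≡ 50 (mod 6) and n ≡ 10 (mod 6).
But 50 mod 6 = 2 while 10 mod 6 = 4, a contradiction.
So no integer satisfies both congruences.

No such integer exists.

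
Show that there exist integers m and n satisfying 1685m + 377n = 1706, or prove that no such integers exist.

m = 327, n = -1457

1685 and 377 are coprime, so 1685m + 377n ranges over all of ℤ.
Run the Euclidean algorithm on 1685 and 377: 1685 = 4·377 + 177, 377 = 2·177 + 23, 177 = 7·23 + 16, 23 = 1·16 + 7, 16 = 2·7 + 2, 7 = 3·2 + 1, 2 = 2·1 + 0.
Working back up the chain: 1 = 7 − 3·2 = 7 − 3·(16 − 2·7) = −3·16 + 7·7 = −3·16 + 7·(23 − 1·16) = 7·23 − 10·16 = 7·23 − 10·(177 − 7·23) = −10·177 + 77·23 = −10·177 + 77·(377 − 2·177) = 77·377 − 164·177 = 77·377 − 164·(1685 − 4·377) = −164·1685 + 733·377. So 1685·(-164) + 377·733 = 1.
Times 1706: 1685·(-279784) + 377·1250498 = 1706, so (-279784, 1250498) solves it.
The general solution is m = -279784 + 377k, n = 1250498 − 1685k; taking k = 743 gives the smaller pair m = 327, n = -1457.
Check: 1685·327 + 377·(-1457) = 550995 − 549289 = 1706. ✓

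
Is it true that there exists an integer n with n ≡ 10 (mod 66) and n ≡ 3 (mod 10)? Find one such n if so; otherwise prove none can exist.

There is no such integer.

Both moduli are multiples of 2 = gcd(66, 10), so any solution would satisfy n ≡ 10 and n ≡ 3 modulo 2 simultaneously.
However 10 ≡ 0 and 3 ≡ 1 (mod 2), and 0 ≠ 1.
So no integer satisfies both congruences.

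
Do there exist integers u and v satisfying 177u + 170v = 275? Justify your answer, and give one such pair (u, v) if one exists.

u = 15, v = -14

177 and 170 are coprime, so 177u + 170v ranges over all of ℤ.
Euclidean algorithm: 177 = 1·170 + 7, 170 = 24·7 + 2, 7 = 3·2 + 1, 2 = 2·1 + 0.
Working back up the chain: 1 = 7 − 3·2 = 7 − 3·(170 − 24·7) = −3·170 + 73·7 = −3·170 + 73·(177 − 1·170) = 73·177 − 76·170. So 177·73 + 170·(-76) = 1.
Multiplying through by 275: u = 73·275 = 20075, v = (-76)·275 = -20900 is a solution.
The general solution is u = 20075 + 170k, v = -20900 − 177k; taking k = -118 gives the smaller pair u = 15, v = -14.
Check: 177·15 + 170·(-14) = 2655 − 2380 = 275. ✓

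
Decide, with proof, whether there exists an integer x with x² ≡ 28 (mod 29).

x = 12

x = 12 works: 12² = 144, and 144 − 28 = 116 = 4·29.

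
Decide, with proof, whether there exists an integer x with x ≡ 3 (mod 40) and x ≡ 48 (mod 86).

No such integer exists.

Reduce both congruences modulo 2, which divides 40 and 86: they say x ≡ 3 (mod 2) and x ≡ 48 (mod 2).
But 3 mod 2 = 1 while 48 mod 2 = 0, a contradiction.
So no integer satisfies both congruences.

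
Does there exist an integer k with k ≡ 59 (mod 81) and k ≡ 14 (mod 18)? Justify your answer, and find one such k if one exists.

k = 140

Here gcd(81, 18) = 9, and both 59 and 14 leave remainder 5 mod 9, so the system is consistent.
List candidates k ≡ 59 (mod 81): 59, 140. Modulo 18 these are 5, 14; 140 gives 14 as required.
Indeed 140 ≡ 59 (mod 81) and 140 ≡ 14 (mod 18).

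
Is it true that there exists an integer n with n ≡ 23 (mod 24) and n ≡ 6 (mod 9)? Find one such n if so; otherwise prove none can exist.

Reduce both congruences modulo 3, which divides 24 and 9: they say n ≡ 23 (mod 3) and n ≡ 6 (mod 3).
However 23 ≡ 2 and 6 ≡ 0 (mod 3), and 2 ≠ 0.
So no integer satisfies both congruences.

No, no such integer exists.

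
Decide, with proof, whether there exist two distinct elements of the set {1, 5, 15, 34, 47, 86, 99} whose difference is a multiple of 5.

1 mod 5 = 1 and 86 mod 5 = 1, so 86 − 1 = 85 = 17·5.

1 and 86 are such a pair.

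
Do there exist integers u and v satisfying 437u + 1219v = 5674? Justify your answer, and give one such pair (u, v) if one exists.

Both 437 and 1219 are divisible by gcd(437, 1219) = 23, hence so is any combination 437u + 1219v.
But 5674 is not a multiple of 23 (it leaves remainder 16).
Hence no integers u, v satisfy the equation.

No, no such integers exist.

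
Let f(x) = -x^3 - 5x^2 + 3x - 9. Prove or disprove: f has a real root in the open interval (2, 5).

f(2) = -31 and f(5) = -244, both negative, so a sign-change argument is unavailable; we show f keeps this sign on the whole interval.
Shift to the endpoint 2: with x = 2 + u (0 < u < 3), one computes f(2 + u) = -u^3 - 11u^2 - 29u - 31.
The nonzero coefficients here are all negative, so for u > 0 every term is negative (or zero), and the constant term -31 is strictly negative.
Therefore f(x) < 0 throughout (2, 5), and f has no zero there.

No such root exists.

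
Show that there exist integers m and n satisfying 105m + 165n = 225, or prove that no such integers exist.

m = 10, n = -5

gcd(105, 165) = 15, and 15 divides 225, so integer solutions exist.
Dividing through by 15 reduces the equation to 7m + 11n = 15.
Dividing repeatedly: 11 = 1·7 + 4, 7 = 1·4 + 3, 4 = 1·3 + 1, 3 = 3·1 + 0.
Back-substituting, 1 = 4 − 1·3 = 4 − (7 − 1·4) = −7 + 2·4 = −7 + 2·(11 − 1·7) = 2·11 − 3·7; that is, 7·(-3) + 11·2 = 1.
Times 15: 7·(-45) + 11·30 = 15, so (-45, 30) solves it.
Adding 5·11 to m and subtracting 5·7 from n gives the tidier solution (10, -5).
Indeed 105·10 + 165·(-5) = 1050 − 825 = 225.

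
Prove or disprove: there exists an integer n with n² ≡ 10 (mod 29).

29 is prime, so by Euler's criterion 10 is a square mod 29 iff 10^((29−1)/2) = 10^14 ≡ 1 (mod 29).
Squaring successively (mod 29): 10^2 = 100 ≡ 13; 10^4 ≡ 13² = 169 ≡ 24; 10^8 ≡ 24² = 576 ≡ 25.
Since 14 = 8 + 4 + 2, 10^14 ≡ 25 · 24 · 13; multiplying out mod 29: 25·24 = 600 ≡ 20, then 20·13 = 260 ≡ 28. Thus 10^14 ≡ 28 ≡ −1 (mod 29).
The value −1 means 10 is a non-residue modulo 29, so n² ≡ 10 (mod 29) is impossible.

No such integer exists.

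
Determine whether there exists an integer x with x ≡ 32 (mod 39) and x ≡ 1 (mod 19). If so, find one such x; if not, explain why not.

Since 39 and 19 share no common factor, CRT says the pair of congruences has a solution (unique mod 741).
Write x = 32 + 39t and require 32 + 39t ≡ 1 (mod 19), i.e. 39t ≡ 7 (mod 19).
39 ≡ 1 (mod 19), so this reads 1t ≡ 7 (mod 19). So t ≡ 7 (mod 19).
Taking t = 7 gives x = 32 + 39·7 = 305.
Verify: 305 = 7·39 + 32 and 305 = 16·19 + 1. ✓

x = 305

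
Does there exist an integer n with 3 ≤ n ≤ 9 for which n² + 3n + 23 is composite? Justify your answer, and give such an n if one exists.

n = 6

At n = 6: 6² + 3·6 + 23 = 77 = 7·11, which is composite.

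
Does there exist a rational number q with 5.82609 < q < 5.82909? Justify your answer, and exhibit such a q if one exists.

Scale by 29: the interval becomes (168.95661, 169.04361), which contains the integer 169.
Dividing back, 5.82609 < 169/29 < 5.82909, and 169/29 is rational.

q = 169/29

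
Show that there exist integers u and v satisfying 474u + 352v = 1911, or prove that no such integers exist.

Any value of 474u + 352v is a multiple of gcd(474, 352) = 2.
However 1911 leaves remainder 1 on division by 2.
Therefore 474u + 352v = 1911 has no solution in integers.

No such integers exist.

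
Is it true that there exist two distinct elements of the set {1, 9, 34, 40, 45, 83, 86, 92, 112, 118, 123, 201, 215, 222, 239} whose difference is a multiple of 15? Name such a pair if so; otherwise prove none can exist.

Two integers differ by a multiple of 15 exactly when they have the same residue mod 15. The residues are 1↦1, 9↦9, 34↦4, 40↦10, 45↦0, 83↦8, 86↦11, 92↦2, 112↦7, 118↦13, 123↦3, 201↦6, 215↦5, 222↦12, 239↦14.
These 15 residues are pairwise different, hence no difference of two elements is divisible by 15.

No, no such pair exists.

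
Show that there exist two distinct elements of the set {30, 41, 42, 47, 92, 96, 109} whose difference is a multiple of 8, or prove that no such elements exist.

Residues mod 8: 30↦6, 41↦1, 42↦2, 47↦7, 92↦4, 96↦0, 109↦5.
No residue repeats among the 7 elements, so no pair has difference ≡ 0 (mod 8).

There is no such pair.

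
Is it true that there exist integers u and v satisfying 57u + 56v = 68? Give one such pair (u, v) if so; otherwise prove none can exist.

u = 12, v = -11

Since gcd(57, 56) = 1, every integer is an integer combination of 57 and 56.
Dividing repeatedly: 57 = 1·56 + 1, 56 = 56·1 + 0.
Unwinding: 1 = 57 − 1·56, i.e. 57·1 + 56·(-1) = 1.
Times 68: 57·68 + 56·(-68) = 68, so (68, -68) solves it.
Subtracting 1·56 from u and adding 1·57 to v gives the tidier solution (12, -11).
Indeed 57·12 + 56·(-11) = 684 − 616 = 68.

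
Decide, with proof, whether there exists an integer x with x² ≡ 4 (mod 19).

x = 2

Take x = 2. Then 2² = 4, and since 0 ≤ 4 < 19 this is already reduced: 2² ≡ 4 (mod 19).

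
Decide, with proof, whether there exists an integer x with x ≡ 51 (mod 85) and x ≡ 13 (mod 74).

x = 901

gcd(85, 74) = 1, so the Chinese Remainder Theorem guarantees exactly one residue class mod 6290 satisfying both.
Write x = 51 + 85t and require 51 + 85t ≡ 13 (mod 74), i.e. 85t ≡ 36 (mod 74).
85 ≡ 11 (mod 74), so this reads 11t ≡ 36 (mod 74). Invert 11 mod 74 by the Euclidean algorithm: 74 = 6·11 + 8, 11 = 1·8 + 3, 8 = 2·3 + 2, 3 = 1·2 + 1, 2 = 2·1 + 0; back-substituting, 1 = 3 − 1·2 = 3 − (8 − 2·3) = −8 + 3·3 = −8 + 3·(11 − 1·8) = 3·11 − 4·8 = 3·11 − 4·(74 − 6·11) = −4·74 + 27·11. Hence 11·27 ≡ 1, so 11⁻¹ ≡ 27 (mod 74).
Therefore t ≡ 27·36 = 972 ≡ 10 (mod 74).
With t = 10: x = 51 + 85·10 = 901.
Indeed 901 ≡ 51 (mod 85) and 901 ≡ 13 (mod 74).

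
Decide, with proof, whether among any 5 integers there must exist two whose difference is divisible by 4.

Partition the integers by their residue mod 4; there are 4 classes.
Placing 5 integers into 4 classes, some class receives at least two — say a and b.
Equal remainders mean a − b ≡ 0 (mod 4), so 4 divides their difference.

Yes, this is always true.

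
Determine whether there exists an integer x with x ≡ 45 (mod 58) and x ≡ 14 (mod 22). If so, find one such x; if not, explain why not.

No, no such integer exists.

Reduce both congruences modulo 2, which divides 58 and 22: they say x ≡ 45 (mod 2) and x ≡ 14 (mod 2).
These are incompatible: 45 − 14 = 31 is not divisible by 2.
Therefore no such x exists.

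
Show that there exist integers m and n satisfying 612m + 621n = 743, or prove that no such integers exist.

Any value of 612m + 621n is a multiple of gcd(612, 621) = 9.
However 743 leaves remainder 5 on division by 9.
Therefore 612m + 621n = 743 has no solution in integers.

There are no such integers.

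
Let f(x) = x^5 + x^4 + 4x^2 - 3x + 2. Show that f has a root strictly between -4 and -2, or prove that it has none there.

Yes, f has a root in the interval.

f(-4) = -690 and f(-2) = 8, which have opposite signs.
Since f is a polynomial it is continuous on [-4, -2].
By the Intermediate Value Theorem, f takes the value 0 somewhere in the open interval.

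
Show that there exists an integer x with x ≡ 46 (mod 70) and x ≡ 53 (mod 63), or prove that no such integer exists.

x = 116

Here gcd(70, 63) = 7, and both 46 and 53 leave remainder 4 mod 7, so the system is consistent.
The integers ≡ 46 (mod 70) are 46, 116, …; their remainders mod 63 are 46, 53, so x = 116 is the first that is ≡ 53 (mod 63).
Indeed 116 ≡ 46 (mod 70) and 116 ≡ 53 (mod 63).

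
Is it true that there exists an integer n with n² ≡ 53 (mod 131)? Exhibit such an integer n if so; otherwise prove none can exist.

n = 61

n = 61 works: 61² = 3721, and 3721 − 53 = 3668 = 28·131.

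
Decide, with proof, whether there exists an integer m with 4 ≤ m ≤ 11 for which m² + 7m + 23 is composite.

m = 7

At m = 7: 7² + 7·7 + 23 = 121 = 11·11, which is composite.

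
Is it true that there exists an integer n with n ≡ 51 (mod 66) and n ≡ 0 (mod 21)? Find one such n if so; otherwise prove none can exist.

Here gcd(66, 21) = 3, and both 51 and 0 leave remainder 0 mod 3, so the system is consistent.
Step through n = 51, 51 + 66, 51 + 2·66, …: the values 51, 117, 183, 249, 315 reduce mod 21 to 9, 12, 15, 18, 0. The value 315 hits 0.
Verify: 315 = 4·66 + 51 and 315 = 15·21 + 0. ✓

n = 315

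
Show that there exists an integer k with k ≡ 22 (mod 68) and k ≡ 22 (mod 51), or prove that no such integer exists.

k = 22

Here gcd(68, 51) = 17, and both 22 and 22 leave remainder 5 mod 17, so the system is consistent.
The smallest candidate k = 22 works directly: 22 ≡ 22 (mod 51).
Check: 22 mod 68 = 22, 22 mod 51 = 22. ✓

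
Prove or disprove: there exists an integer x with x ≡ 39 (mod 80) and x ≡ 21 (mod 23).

gcd(80, 23) = 1, so the Chinese Remainder Theorem guarantees exactly one residue class mod 1840 satisfying both.
Write x = 39 + 80t and require 39 + 80t ≡ 21 (mod 23), i.e. 80t ≡ 5 (mod 23).
80 ≡ 11 (mod 23), so this reads 11t ≡ 5 (mod 23). To invert 11 modulo 23: 23 = 2·11 + 1, 11 = 11·1 + 0, and unwinding, 1 = 23 − 2·11. Thus 11⁻¹ ≡ -2 ≡ 21 (mod 23).
Multiplying by 21: t ≡ 21·5 = 105 ≡ 13 (mod 23).
Taking t = 13 gives x = 39 + 80·13 = 1079.
Indeed 1079 ≡ 39 (mod 80) and 1079 ≡ 21 (mod 23).

x = 1079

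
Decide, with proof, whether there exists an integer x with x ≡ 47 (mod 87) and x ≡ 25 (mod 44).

The moduli 87 and 44 are coprime, so by the Chinese Remainder Theorem a unique solution modulo 3828 exists.
Any solution of the first congruence is x = 47 + 87t; substituting into the second, 87t ≡ 25 − 47 ≡ 22 (mod 44).
87 ≡ 43 (mod 44), so this reads 43t ≡ 22 (mod 44). To invert 43 modulo 44: 44 = 1·43 + 1, 43 = 43·1 + 0, and unwinding, 1 = 44 − 1·43. Thus 43⁻¹ ≡ -1 ≡ 43 (mod 44).
Multiplying by 43: t ≡ 43·22 = 946 ≡ 22 (mod 44).
Taking t = 22 gives x = 47 + 87·22 = 1961.
Verify: 1961 = 22·87 + 47 and 1961 = 44·44 + 25. ✓

x = 1961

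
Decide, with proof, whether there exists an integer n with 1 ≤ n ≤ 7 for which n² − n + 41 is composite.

The values for n = 1, 2, …, 7 are 41, 43, 47, 53, 61, 71, 83, and each of these is prime.
So no value in the range makes the expression composite.

There is no such integer n in that range.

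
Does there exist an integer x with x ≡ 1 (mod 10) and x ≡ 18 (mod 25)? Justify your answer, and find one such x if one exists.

gcd(10, 25) = 5. If x ≡ 1 (mod 10) and x ≡ 18 (mod 25), then x ≡ 1 (mod 5) and x ≡ 18 (mod 5).
However 1 ≡ 1 and 18 ≡ 3 (mod 5), and 1 ≠ 3.
Therefore no such x exists.

No such integer exists.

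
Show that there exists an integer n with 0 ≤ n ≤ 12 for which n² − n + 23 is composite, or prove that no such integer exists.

At n = 9: 9² − 9 + 23 = 95 = 5·19, which is composite.

n = 9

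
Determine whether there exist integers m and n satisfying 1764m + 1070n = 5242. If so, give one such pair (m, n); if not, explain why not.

m = 393, n = -643

Since gcd(1764, 1070) = 2 and 5242 = 2·2621, Bézout's identity guarantees a solution.
Dividing through by 2 reduces the equation to 882m + 535n = 2621.
Euclidean algorithm: 882 = 1·535 + 347, 535 = 1·347 + 188, 347 = 1·188 + 159, 188 = 1·159 + 29, 159 = 5·29 + 14, 29 = 2·14 + 1, 14 = 14·1 + 0.
Back-substituting, 1 = 29 − 2·14 = 29 − 2·(159 − 5·29) = −2·159 + 11·29 = −2·159 + 11·(188 − 1·159) = 11·188 − 13·159 = 11·188 − 13·(347 − 1·188) = −13·347 + 24·188 = −13·347 + 24·(535 − 1·347) = 24·535 − 37·347 = 24·535 − 37·(882 − 1·535) = −37·882 + 61·535; that is, 882·(-37) + 535·61 = 1.
Scaling by 2621 gives the particular solution (m, n) = (-96977, 159881).
Adding 182·535 to m and subtracting 182·882 from n gives the tidier solution (393, -643).
Indeed 1764·393 + 1070·(-643) = 693252 − 688010 = 5242.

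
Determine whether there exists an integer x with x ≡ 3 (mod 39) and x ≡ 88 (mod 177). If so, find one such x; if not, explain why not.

There is no such integer.

Reduce both congruences modulo 3, which divides 39 and 177: they say x ≡ 3 (mod 3) and x ≡ 88 (mod 3).
However 3 ≡ 0 and 88 ≡ 1 (mod 3), and 0 ≠ 1.
Hence the system has no solution.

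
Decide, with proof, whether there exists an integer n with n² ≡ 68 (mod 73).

No such integer exists.

73 is prime, so by Euler's criterion 68 is a square mod 73 iff 68^((73−1)/2) = 68^36 ≡ 1 (mod 73).
Repeated squaring mod 73: 68^2 = 4624 ≡ 25; 68^4 ≡ 25² = 625 ≡ 41; 68^8 ≡ 41² = 1681 ≡ 2; 68^16 ≡ 2² = 4 ≡ 4; 68^32 ≡ 4² = 16 ≡ 16.
Since 36 = 32 + 4, 68^36 ≡ 16 · 41; multiplying out mod 73: 16·41 = 656 ≡ 72. Thus 68^36 ≡ 72 ≡ −1 (mod 73).
The value −1 means 68 is a non-residue modulo 73, so n² ≡ 68 (mod 73) is impossible.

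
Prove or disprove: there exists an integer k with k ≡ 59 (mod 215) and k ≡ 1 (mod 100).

Both moduli are multiples of 5 = gcd(215, 100), so any solution would satisfy k ≡ 59 and k ≡ 1 modulo 5 simultaneously.
However 59 ≡ 4 and 1 ≡ 1 (mod 5), and 4 ≠ 1.
So no integer satisfies both congruences.

No, no such integer exists.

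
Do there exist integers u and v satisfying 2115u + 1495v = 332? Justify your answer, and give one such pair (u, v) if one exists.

gcd(2115, 1495) = 5, so every integer of the form 2115u + 1495v is a multiple of 5.
However 332 leaves remainder 2 on division by 5.
Hence no integers u, v satisfy the equation.

There are no such integers.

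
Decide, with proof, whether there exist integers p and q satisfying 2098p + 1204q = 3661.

Any value of 2098p + 1204q is a multiple of gcd(2098, 1204) = 2.
However 3661 leaves remainder 1 on division by 2.
Hence no integers p, q satisfy the equation.

There are no such integers.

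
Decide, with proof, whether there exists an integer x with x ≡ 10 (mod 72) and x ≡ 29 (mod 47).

x = 3178

The moduli 72 and 47 are coprime, so by the Chinese Remainder Theorem a unique solution modulo 3384 exists.
Any solution of the first congruence is x = 10 + 72t; substituting into the second, 72t ≡ 29 − 10 ≡ 19 (mod 47).
72 ≡ 25 (mod 47), so this reads 25t ≡ 19 (mod 47). To invert 25 modulo 47: 47 = 1·25 + 22, 25 = 1·22 + 3, 22 = 7·3 + 1, 3 = 3·1 + 0, and unwinding, 1 = 22 − 7·3 = 22 − 7·(25 − 1·22) = −7·25 + 8·22 = −7·25 + 8·(47 − 1·25) = 8·47 − 15·25. Thus 25⁻¹ ≡ -15 ≡ 32 (mod 47).
Therefore t ≡ 32·19 = 608 ≡ 44 (mod 47).
Taking t = 44 gives x = 10 + 72·44 = 3178.
Indeed 3178 ≡ 10 (mod 72) and 3178 ≡ 29 (mod 47).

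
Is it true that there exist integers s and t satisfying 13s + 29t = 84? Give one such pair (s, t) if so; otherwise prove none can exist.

s = 2, t = 2

13 and 29 are coprime, so 13s + 29t ranges over all of ℤ.
Dividing repeatedly: 29 = 2·13 + 3, 13 = 4·3 + 1, 3 = 3·1 + 0.
Working back up the chain: 1 = 13 − 4·3 = 13 − 4·(29 − 2·13) = −4·29 + 9·13. So 13·9 + 29·(-4) = 1.
Times 84: 13·756 + 29·(-336) = 84, so (756, -336) solves it.
Subtracting 26·29 from s and adding 26·13 to t gives the tidier solution (2, 2).
Indeed 13·2 + 29·2 = 26 + 58 = 84.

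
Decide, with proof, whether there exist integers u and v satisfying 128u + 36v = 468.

gcd(128, 36) = 4, and 4 divides 468, so integer solutions exist.
Dividing through by 4 reduces the equation to 32u + 9v = 117.
Dividing repeatedly: 32 = 3·9 + 5, 9 = 1·5 + 4, 5 = 1·4 + 1, 4 = 4·1 + 0.
Unwinding: 1 = 5 − 1·4 = 5 − (9 − 1·5) = −9 + 2·5 = −9 + 2·(32 − 3·9) = 2·32 − 7·9, i.e. 32·2 + 9·(-7) = 1.
Scaling by 117 gives the particular solution (u, v) = (234, -819).
The general solution is u = 234 + 9k, v = -819 − 32k; taking k = -26 gives the smaller pair u = 0, v = 13.
Check: 128·0 + 36·13 = 0 + 468 = 468. ✓

u = 0, v = 13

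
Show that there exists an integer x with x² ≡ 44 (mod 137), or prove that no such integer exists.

x = 27

x = 27 works: 27² = 729, and 729 − 44 = 685 = 5·137.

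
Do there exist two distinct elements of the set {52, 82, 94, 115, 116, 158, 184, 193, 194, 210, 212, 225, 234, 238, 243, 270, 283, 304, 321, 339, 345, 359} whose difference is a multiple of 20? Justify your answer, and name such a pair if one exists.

The pair (52, 212) works.

52 mod 20 = 12 and 212 mod 20 = 12, so 212 − 52 = 160 = 8·20.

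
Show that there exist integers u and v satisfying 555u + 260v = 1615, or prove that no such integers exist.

Since gcd(555, 260) = 5 and 1615 = 5·323, Bézout's identity guarantees a solution.
Dividing through by 5 reduces the equation to 111u + 52v = 323.
Run the Euclidean algorithm on 111 and 52: 111 = 2·52 + 7, 52 = 7·7 + 3, 7 = 2·3 + 1, 3 = 3·1 + 0.
Back-substituting, 1 = 7 − 2·3 = 7 − 2·(52 − 7·7) = −2·52 + 15·7 = −2·52 + 15·(111 − 2·52) = 15·111 − 32·52; that is, 111·15 + 52·(-32) = 1.
Scaling by 323 gives the particular solution (u, v) = (4845, -10336).
Shifting by a multiple of (52, −111) keeps it a solution: u = 4845 − 93·52 = 9, v = -10336 + 93·111 = -13.
Indeed 555·9 + 260·(-13) = 4995 − 3380 = 1615.

u = 9, v = -13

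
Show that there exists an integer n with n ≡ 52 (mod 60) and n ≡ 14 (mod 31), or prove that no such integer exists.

n = 1192

Since 60 and 31 share no common factor, CRT says the pair of congruences has a solution (unique mod 1860).
Write n = 52 + 60t and require 52 + 60t ≡ 14 (mod 31), i.e. 60t ≡ 24 (mod 31).
60 ≡ 29 (mod 31), so this reads 29t ≡ 24 (mod 31). Invert 29 mod 31 by the Euclidean algorithm: 31 = 1·29 + 2, 29 = 14·2 + 1, 2 = 2·1 + 0; back-substituting, 1 = 29 − 14·2 = 29 − 14·(31 − 1·29) = −14·31 + 15·29. Hence 29·15 ≡ 1, so 29⁻¹ ≡ 15 (mod 31).
Therefore t ≡ 15·24 = 360 ≡ 19 (mod 31).
With t = 19: n = 52 + 60·19 = 1192.
Indeed 1192 ≡ 52 (mod 60) and 1192 ≡ 14 (mod 31).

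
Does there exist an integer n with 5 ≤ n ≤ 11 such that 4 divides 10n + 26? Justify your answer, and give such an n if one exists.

n = 5

At n = 5 we get 10·5 + 26 = 76, and 76 = 4·19.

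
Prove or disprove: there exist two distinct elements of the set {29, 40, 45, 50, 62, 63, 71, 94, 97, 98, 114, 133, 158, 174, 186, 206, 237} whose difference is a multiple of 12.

Both 45 and 237 leave remainder 9 on division by 12; their difference 192 = 16·12 is a multiple of 12.

Yes: 45 and 237.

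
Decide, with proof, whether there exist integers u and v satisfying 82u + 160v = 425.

There are no such integers.

Any value of 82u + 160v is a multiple of gcd(82, 160) = 2.
However 425 leaves remainder 1 on division by 2.
Therefore 82u + 160v = 425 has no solution in integers.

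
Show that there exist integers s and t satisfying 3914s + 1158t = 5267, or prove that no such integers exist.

There are no such integers.

gcd(3914, 1158) = 2, so every integer of the form 3914s + 1158t is a multiple of 2.
However 5267 leaves remainder 1 on division by 2.
Hence no integers s, t satisfy the equation.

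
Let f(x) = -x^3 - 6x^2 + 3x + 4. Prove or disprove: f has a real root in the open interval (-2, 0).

f(-2) = -18 and f(0) = 4, which have opposite signs.
As a polynomial, f is continuous on every closed interval.
By the Intermediate Value Theorem f must vanish at some point of (-2, 0).

Such a root exists.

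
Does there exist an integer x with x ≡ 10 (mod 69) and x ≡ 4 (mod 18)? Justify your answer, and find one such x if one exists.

gcd(69, 18) = 3. A simultaneous solution exists iff 10 ≡ 4 (mod 3); here 10 mod 3 = 1 = 4 mod 3, so it does.
List candidates x ≡ 10 (mod 69): 10, 79, 148. Modulo 18 these are 10, 7, 4; 148 gives 4 as required.
Verify: 148 = 2·69 + 10 and 148 = 8·18 + 4. ✓

x = 148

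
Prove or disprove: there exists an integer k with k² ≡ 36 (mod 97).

Take k = 6. Then 6² = 36, and since 0 ≤ 36 < 97 this is already reduced: 6² ≡ 36 (mod 97).

k = 6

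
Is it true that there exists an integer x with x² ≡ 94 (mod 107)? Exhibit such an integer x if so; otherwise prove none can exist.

No such integer exists.

107 is prime, so by Euler's criterion 94 is a square mod 107 iff 94^((107−1)/2) = 94^53 ≡ 1 (mod 107).
Squaring successively (mod 107): 94^2 = 8836 ≡ 62; 94^4 ≡ 62² = 3844 ≡ 99; 94^8 ≡ 99² = 9801 ≡ 64; 94^16 ≡ 64² = 4096 ≡ 30; 94^32 ≡ 30² = 900 ≡ 44.
Since 53 = 32 + 16 + 4 + 1, 94^53 ≡ 44 · 30 · 99 · 94; multiplying out mod 107: 44·30 = 1320 ≡ 36, then 36·99 = 3564 ≡ 33, then 33·94 = 3102 ≡ 106. Thus 94^53 ≡ 106 ≡ −1 (mod 107).
The value −1 means 94 is a non-residue modulo 107, so x² ≡ 94 (mod 107) is impossible.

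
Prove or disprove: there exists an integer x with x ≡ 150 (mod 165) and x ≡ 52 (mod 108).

There is no such integer.

gcd(165, 108) = 3. If x ≡ 150 (mod 165) and x ≡ 52 (mod 108), then x ≡ 150 (mod 3) and x ≡ 52 (mod 3).
These are incompatible: 150 − 52 = 98 is not divisible by 3.
So no integer satisfies both congruences.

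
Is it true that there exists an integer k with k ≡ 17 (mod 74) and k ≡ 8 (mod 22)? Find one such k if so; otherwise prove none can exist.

Reduce both congruences modulo 2, which divides 74 and 22: they say k ≡ 17 (mod 2) and k ≡ 8 (mod 2).
But 17 mod 2 = 1 while 8 mod 2 = 0, a contradiction.
So no integer satisfies both congruences.

There is no such integer.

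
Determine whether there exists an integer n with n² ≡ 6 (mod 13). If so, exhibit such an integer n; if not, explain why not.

Since (13 − n)² ≡ n² (mod 13), it suffices to square n = 0, 1, …, 6: the residues are 0, 1, 4, 9, 3, 12, 10.
The set of squares mod 13 is therefore {0, 1, 3, 4, 9, 10, 12}, which does not contain 6.
Therefore n² ≡ 6 (mod 13) has no solution.

There is no such integer.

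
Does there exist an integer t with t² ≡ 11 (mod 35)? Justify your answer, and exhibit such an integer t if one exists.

Take t = 26. Then 26² = 676 = 19·35 + 11, so 26² ≡ 11 (mod 35).

t = 26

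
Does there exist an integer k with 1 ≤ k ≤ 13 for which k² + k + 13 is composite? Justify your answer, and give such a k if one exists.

At k = 12: 12² + 12 + 13 = 169 = 13·13, which is composite.

k = 12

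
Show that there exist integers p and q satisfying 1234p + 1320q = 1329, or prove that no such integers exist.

Both 1234 and 1320 are divisible by gcd(1234, 1320) = 2, hence so is any combination 1234p + 1320q.
However 1329 leaves remainder 1 on division by 2.
Hence no integers p, q satisfy the equation.

There are no such integers.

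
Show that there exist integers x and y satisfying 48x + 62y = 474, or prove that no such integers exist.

x = 6, y = 3

Every value of 48x + 62y is a multiple of gcd(48, 62) = 2; since 2 ∣ 474, solutions exist.
Dividing through by 2 reduces the equation to 24x + 31y = 237.
Euclidean algorithm: 31 = 1·24 + 7, 24 = 3·7 + 3, 7 = 2·3 + 1, 3 = 3·1 + 0.
Back-substituting, 1 = 7 − 2·3 = 7 − 2·(24 − 3·7) = −2·24 + 7·7 = −2·24 + 7·(31 − 1·24) = 7·31 − 9·24; that is, 24·(-9) + 31·7 = 1.
Multiplying through by 237: x = (-9)·237 = -2133, y = 7·237 = 1659 is a solution.
The general solution is x = -2133 + 31k, y = 1659 − 24k; taking k = 69 gives the smaller pair x = 6, y = 3.
Indeed 48·6 + 62·3 = 288 + 186 = 474.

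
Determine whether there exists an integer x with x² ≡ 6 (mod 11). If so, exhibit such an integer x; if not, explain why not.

There is no such integer.

Computing x² mod 11 for x = 0, 1, …, 5 (enough, by the symmetry x ↦ 11 − x) gives 0, 1, 4, 9, 5, 3.
The set of squares mod 11 is therefore {0, 1, 3, 4, 5, 9}, which does not contain 6.
Hence no integer x has x² ≡ 6 (mod 11).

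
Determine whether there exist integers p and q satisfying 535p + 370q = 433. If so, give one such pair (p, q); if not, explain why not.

There are no such integers.

Both 535 and 370 are divisible by gcd(535, 370) = 5, hence so is any combination 535p + 370q.
But 433 = 5·86 + 3, so 5 ∤ 433.
Therefore 535p + 370q = 433 has no solution in integers.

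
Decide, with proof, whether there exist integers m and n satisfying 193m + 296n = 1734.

m = 78, n = -45

193 and 296 are coprime, so 193m + 296n ranges over all of ℤ.
Dividing repeatedly: 296 = 1·193 + 103, 193 = 1·103 + 90, 103 = 1·90 + 13, 90 = 6·13 + 12, 13 = 1·12 + 1, 12 = 12·1 + 0.
Unwinding: 1 = 13 − 1·12 = 13 − (90 − 6·13) = −90 + 7·13 = −90 + 7·(103 − 1·90) = 7·103 − 8·90 = 7·103 − 8·(193 − 1·103) = −8·193 + 15·103 = −8·193 + 15·(296 − 1·193) = 15·296 − 23·193, i.e. 193·(-23) + 296·15 = 1.
Scaling by 1734 gives the particular solution (m, n) = (-39882, 26010).
Shifting by a multiple of (296, −193) keeps it a solution: m = -39882 + 135·296 = 78, n = 26010 − 135·193 = -45.
Indeed 193·78 + 296·(-45) = 15054 − 13320 = 1734.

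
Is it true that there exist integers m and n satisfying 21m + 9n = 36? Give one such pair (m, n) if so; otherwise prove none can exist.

Every value of 21m + 9n is a multiple of gcd(21, 9) = 3; since 3 ∣ 36, solutions exist.
Dividing through by 3 reduces the equation to 7m + 3n = 12.
Run the Euclidean algorithm on 7 and 3: 7 = 2·3 + 1, 3 = 3·1 + 0.
Unwinding: 1 = 7 − 2·3, i.e. 7·1 + 3·(-2) = 1.
Times 12: 7·12 + 3·(-24) = 12, so (12, -24) solves it.
Subtracting 4·3 from m and adding 4·7 to n gives the tidier solution (0, 4).
Check: 21·0 + 9·4 = 0 + 36 = 36. ✓

m = 0, n = 4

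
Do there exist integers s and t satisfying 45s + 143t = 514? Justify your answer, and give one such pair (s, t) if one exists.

45 and 143 are coprime, so 45s + 143t ranges over all of ℤ.
Euclidean algorithm: 143 = 3·45 + 8, 45 = 5·8 + 5, 8 = 1·5 + 3, 5 = 1·3 + 2, 3 = 1·2 + 1, 2 = 2·1 + 0.
Unwinding: 1 = 3 − 1·2 = 3 − (5 − 1·3) = −5 + 2·3 = −5 + 2·(8 − 1·5) = 2·8 − 3·5 = 2·8 − 3·(45 − 5·8) = −3·45 + 17·8 = −3·45 + 17·(143 − 3·45) = 17·143 − 54·45, i.e. 45·(-54) + 143·17 = 1.
Scaling by 514 gives the particular solution (s, t) = (-27756, 8738).
The general solution is s = -27756 + 143k, t = 8738 − 45k; taking k = 195 gives the smaller pair s = 129, t = -37.
Indeed 45·129 + 143·(-37) = 5805 − 5291 = 514.

s = 129, t = -37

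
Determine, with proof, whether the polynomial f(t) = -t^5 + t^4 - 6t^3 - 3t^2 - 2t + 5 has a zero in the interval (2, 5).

The endpoint values f(2) = -75 and f(5) = -3330 are both negative. Claim: f(t) < 0 for every t in (2, 5).
Substitute t = 2 + u, where 0 < u < 3 on the interval. Expanding, f(2 + u) = -u^5 - 9u^4 - 38u^3 - 95u^2 - 134u - 75.
All 6 nonzero coefficients of this polynomial in u are negative; hence for u > 0 the value is a sum of negative terms (the constant -75 among them).
So f is strictly negative on (2, 5); no root exists in the interval.

f has no root in that interval.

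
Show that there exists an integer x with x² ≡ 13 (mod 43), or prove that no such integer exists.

x = 23 works: 23² = 529, and 529 − 13 = 516 = 12·43.

x = 23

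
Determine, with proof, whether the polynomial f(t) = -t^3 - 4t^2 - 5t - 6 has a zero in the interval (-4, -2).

Yes, f has a root in the interval.

f(-4) = 14 and f(-2) = -4, which have opposite signs.
f is continuous everywhere (it is a polynomial), in particular on [-4, -2].
By the Intermediate Value Theorem f must vanish at some point of (-4, -2).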